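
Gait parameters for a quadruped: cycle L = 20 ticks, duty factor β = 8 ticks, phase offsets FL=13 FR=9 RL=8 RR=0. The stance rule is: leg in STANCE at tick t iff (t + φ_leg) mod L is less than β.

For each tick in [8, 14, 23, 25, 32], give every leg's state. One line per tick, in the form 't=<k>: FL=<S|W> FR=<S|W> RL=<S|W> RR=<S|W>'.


t=8: FL=S FR=W RL=W RR=W
t=14: FL=S FR=S RL=S RR=W
t=23: FL=W FR=W RL=W RR=S
t=25: FL=W FR=W RL=W RR=S
t=32: FL=S FR=S RL=S RR=W

t=8: phase=(1,17,16,8) vs β=8 → FL=S FR=W RL=W RR=W
t=14: phase=(7,3,2,14) vs β=8 → FL=S FR=S RL=S RR=W
t=23: phase=(16,12,11,3) vs β=8 → FL=W FR=W RL=W RR=S
t=25: phase=(18,14,13,5) vs β=8 → FL=W FR=W RL=W RR=S
t=32: phase=(5,1,0,12) vs β=8 → FL=S FR=S RL=S RR=W


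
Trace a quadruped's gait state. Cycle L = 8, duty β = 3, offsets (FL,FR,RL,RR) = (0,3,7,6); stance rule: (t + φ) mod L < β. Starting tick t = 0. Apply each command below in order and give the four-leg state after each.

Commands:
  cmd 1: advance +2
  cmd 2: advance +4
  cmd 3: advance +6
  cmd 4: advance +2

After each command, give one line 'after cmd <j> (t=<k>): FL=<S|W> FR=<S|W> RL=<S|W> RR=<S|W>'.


start t=0: FL=S FR=W RL=W RR=W
cmd 1: advance +2 → t=2, phase=(2,5,1,0) → FL=S FR=W RL=S RR=S
cmd 2: advance +4 → t=6, phase=(6,1,5,4) → FL=W FR=S RL=W RR=W
cmd 3: advance +6 → t=12, phase=(4,7,3,2) → FL=W FR=W RL=W RR=S
cmd 4: advance +2 → t=14, phase=(6,1,5,4) → FL=W FR=S RL=W RR=W

after cmd 1 (t=2): FL=S FR=W RL=S RR=S
after cmd 2 (t=6): FL=W FR=S RL=W RR=W
after cmd 3 (t=12): FL=W FR=W RL=W RR=S
after cmd 4 (t=14): FL=W FR=S RL=W RR=W


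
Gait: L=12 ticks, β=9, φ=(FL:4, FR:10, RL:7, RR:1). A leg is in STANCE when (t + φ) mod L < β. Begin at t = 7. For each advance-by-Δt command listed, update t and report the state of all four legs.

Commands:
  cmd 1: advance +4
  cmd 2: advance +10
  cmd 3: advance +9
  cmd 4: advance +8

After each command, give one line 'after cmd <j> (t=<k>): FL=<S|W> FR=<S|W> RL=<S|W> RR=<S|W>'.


start t=7: FL=W FR=S RL=S RR=S
cmd 1: advance +4 → t=11, phase=(3,9,6,0) → FL=S FR=W RL=S RR=S
cmd 2: advance +10 → t=21, phase=(1,7,4,10) → FL=S FR=S RL=S RR=W
cmd 3: advance +9 → t=30, phase=(10,4,1,7) → FL=W FR=S RL=S RR=S
cmd 4: advance +8 → t=38, phase=(6,0,9,3) → FL=S FR=S RL=W RR=S

after cmd 1 (t=11): FL=S FR=W RL=S RR=S
after cmd 2 (t=21): FL=S FR=S RL=S RR=W
after cmd 3 (t=30): FL=W FR=S RL=S RR=S
after cmd 4 (t=38): FL=S FR=S RL=W RR=S


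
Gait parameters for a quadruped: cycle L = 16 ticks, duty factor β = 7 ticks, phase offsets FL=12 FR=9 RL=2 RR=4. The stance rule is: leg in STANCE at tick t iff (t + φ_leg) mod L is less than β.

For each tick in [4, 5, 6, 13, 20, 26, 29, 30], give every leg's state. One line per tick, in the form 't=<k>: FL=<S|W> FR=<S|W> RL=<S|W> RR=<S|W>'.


t=4: phase=(0,13,6,8) vs β=7 → FL=S FR=W RL=S RR=W
t=5: phase=(1,14,7,9) vs β=7 → FL=S FR=W RL=W RR=W
t=6: phase=(2,15,8,10) vs β=7 → FL=S FR=W RL=W RR=W
t=13: phase=(9,6,15,1) vs β=7 → FL=W FR=S RL=W RR=S
t=20: phase=(0,13,6,8) vs β=7 → FL=S FR=W RL=S RR=W
t=26: phase=(6,3,12,14) vs β=7 → FL=S FR=S RL=W RR=W
t=29: phase=(9,6,15,1) vs β=7 → FL=W FR=S RL=W RR=S
t=30: phase=(10,7,0,2) vs β=7 → FL=W FR=W RL=S RR=S

t=4: FL=S FR=W RL=S RR=W
t=5: FL=S FR=W RL=W RR=W
t=6: FL=S FR=W RL=W RR=W
t=13: FL=W FR=S RL=W RR=S
t=20: FL=S FR=W RL=S RR=W
t=26: FL=S FR=S RL=W RR=W
t=29: FL=W FR=S RL=W RR=S
t=30: FL=W FR=W RL=S RR=S


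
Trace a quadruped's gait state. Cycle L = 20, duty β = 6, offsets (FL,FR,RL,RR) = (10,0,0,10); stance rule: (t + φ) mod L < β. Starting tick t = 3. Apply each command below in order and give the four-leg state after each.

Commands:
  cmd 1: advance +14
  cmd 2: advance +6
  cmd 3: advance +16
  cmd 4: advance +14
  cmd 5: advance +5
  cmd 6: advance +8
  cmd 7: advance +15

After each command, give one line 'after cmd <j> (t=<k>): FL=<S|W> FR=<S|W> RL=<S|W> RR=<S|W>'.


start t=3: FL=W FR=S RL=S RR=W
cmd 1: advance +14 → t=17, phase=(7,17,17,7) → FL=W FR=W RL=W RR=W
cmd 2: advance +6 → t=23, phase=(13,3,3,13) → FL=W FR=S RL=S RR=W
cmd 3: advance +16 → t=39, phase=(9,19,19,9) → FL=W FR=W RL=W RR=W
cmd 4: advance +14 → t=53, phase=(3,13,13,3) → FL=S FR=W RL=W RR=S
cmd 5: advance +5 → t=58, phase=(8,18,18,8) → FL=W FR=W RL=W RR=W
cmd 6: advance +8 → t=66, phase=(16,6,6,16) → FL=W FR=W RL=W RR=W
cmd 7: advance +15 → t=81, phase=(11,1,1,11) → FL=W FR=S RL=S RR=W

after cmd 1 (t=17): FL=W FR=W RL=W RR=W
after cmd 2 (t=23): FL=W FR=S RL=S RR=W
after cmd 3 (t=39): FL=W FR=W RL=W RR=W
after cmd 4 (t=53): FL=S FR=W RL=W RR=S
after cmd 5 (t=58): FL=W FR=W RL=W RR=W
after cmd 6 (t=66): FL=W FR=W RL=W RR=W
after cmd 7 (t=81): FL=W FR=S RL=S RR=W


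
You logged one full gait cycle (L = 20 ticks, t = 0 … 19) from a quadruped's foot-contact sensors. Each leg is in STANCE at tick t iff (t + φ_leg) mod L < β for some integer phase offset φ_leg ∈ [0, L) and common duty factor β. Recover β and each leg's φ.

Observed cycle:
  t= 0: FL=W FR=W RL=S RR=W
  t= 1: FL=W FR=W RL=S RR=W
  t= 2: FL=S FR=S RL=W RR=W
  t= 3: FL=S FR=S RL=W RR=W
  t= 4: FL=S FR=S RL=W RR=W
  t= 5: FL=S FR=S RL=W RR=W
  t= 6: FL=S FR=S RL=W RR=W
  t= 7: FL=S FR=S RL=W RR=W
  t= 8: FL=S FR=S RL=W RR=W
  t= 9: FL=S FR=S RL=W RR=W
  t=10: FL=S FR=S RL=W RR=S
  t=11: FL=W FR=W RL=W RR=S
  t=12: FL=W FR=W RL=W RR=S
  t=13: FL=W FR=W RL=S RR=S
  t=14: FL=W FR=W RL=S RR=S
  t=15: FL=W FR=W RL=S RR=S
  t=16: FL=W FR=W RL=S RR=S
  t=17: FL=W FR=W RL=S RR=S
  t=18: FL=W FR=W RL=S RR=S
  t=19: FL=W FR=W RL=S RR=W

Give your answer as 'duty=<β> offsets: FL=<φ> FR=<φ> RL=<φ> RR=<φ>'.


duty β = stance ticks per leg = 9
FL: stance ticks = 9; W→S at t=2 → φ=18
FR: stance ticks = 9; W→S at t=2 → φ=18
RL: stance ticks = 9; W→S at t=13 → φ=7
RR: stance ticks = 9; W→S at t=10 → φ=10

duty=9 offsets: FL=18 FR=18 RL=7 RR=10


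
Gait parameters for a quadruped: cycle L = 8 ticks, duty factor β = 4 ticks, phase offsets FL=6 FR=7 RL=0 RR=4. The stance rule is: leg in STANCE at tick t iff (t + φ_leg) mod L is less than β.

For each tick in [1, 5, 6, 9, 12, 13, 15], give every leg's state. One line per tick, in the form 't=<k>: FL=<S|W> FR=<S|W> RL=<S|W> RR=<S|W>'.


t=1: FL=W FR=S RL=S RR=W
t=5: FL=S FR=W RL=W RR=S
t=6: FL=W FR=W RL=W RR=S
t=9: FL=W FR=S RL=S RR=W
t=12: FL=S FR=S RL=W RR=S
t=13: FL=S FR=W RL=W RR=S
t=15: FL=W FR=W RL=W RR=S

t=1: phase=(7,0,1,5) vs β=4 → FL=W FR=S RL=S RR=W
t=5: phase=(3,4,5,1) vs β=4 → FL=S FR=W RL=W RR=S
t=6: phase=(4,5,6,2) vs β=4 → FL=W FR=W RL=W RR=S
t=9: phase=(7,0,1,5) vs β=4 → FL=W FR=S RL=S RR=W
t=12: phase=(2,3,4,0) vs β=4 → FL=S FR=S RL=W RR=S
t=13: phase=(3,4,5,1) vs β=4 → FL=S FR=W RL=W RR=S
t=15: phase=(5,6,7,3) vs β=4 → FL=W FR=W RL=W RR=S


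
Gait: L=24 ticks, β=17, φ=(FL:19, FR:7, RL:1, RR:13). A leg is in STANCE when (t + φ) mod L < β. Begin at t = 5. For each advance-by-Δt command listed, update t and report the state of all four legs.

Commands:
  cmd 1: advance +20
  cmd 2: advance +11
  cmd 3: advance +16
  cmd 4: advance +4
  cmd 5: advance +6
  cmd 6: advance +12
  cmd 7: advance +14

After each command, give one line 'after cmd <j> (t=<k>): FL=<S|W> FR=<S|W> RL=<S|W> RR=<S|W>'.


start t=5: FL=S FR=S RL=S RR=W
cmd 1: advance +20 → t=25, phase=(20,8,2,14) → FL=W FR=S RL=S RR=S
cmd 2: advance +11 → t=36, phase=(7,19,13,1) → FL=S FR=W RL=S RR=S
cmd 3: advance +16 → t=52, phase=(23,11,5,17) → FL=W FR=S RL=S RR=W
cmd 4: advance +4 → t=56, phase=(3,15,9,21) → FL=S FR=S RL=S RR=W
cmd 5: advance +6 → t=62, phase=(9,21,15,3) → FL=S FR=W RL=S RR=S
cmd 6: advance +12 → t=74, phase=(21,9,3,15) → FL=W FR=S RL=S RR=S
cmd 7: advance +14 → t=88, phase=(11,23,17,5) → FL=S FR=W RL=W RR=S

after cmd 1 (t=25): FL=W FR=S RL=S RR=S
after cmd 2 (t=36): FL=S FR=W RL=S RR=S
after cmd 3 (t=52): FL=W FR=S RL=S RR=W
after cmd 4 (t=56): FL=S FR=S RL=S RR=W
after cmd 5 (t=62): FL=S FR=W RL=S RR=S
after cmd 6 (t=74): FL=W FR=S RL=S RR=S
after cmd 7 (t=88): FL=S FR=W RL=W RR=S


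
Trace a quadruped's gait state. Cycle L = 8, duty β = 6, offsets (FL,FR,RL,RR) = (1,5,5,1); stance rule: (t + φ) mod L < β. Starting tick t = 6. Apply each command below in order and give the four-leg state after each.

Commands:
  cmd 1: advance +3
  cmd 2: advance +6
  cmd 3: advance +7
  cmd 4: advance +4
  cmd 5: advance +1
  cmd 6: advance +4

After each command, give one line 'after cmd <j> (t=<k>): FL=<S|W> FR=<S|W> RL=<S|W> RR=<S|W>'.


after cmd 1 (t=9): FL=S FR=W RL=W RR=S
after cmd 2 (t=15): FL=S FR=S RL=S RR=S
after cmd 3 (t=22): FL=W FR=S RL=S RR=W
after cmd 4 (t=26): FL=S FR=W RL=W RR=S
after cmd 5 (t=27): FL=S FR=S RL=S RR=S
after cmd 6 (t=31): FL=S FR=S RL=S RR=S

start t=6: FL=W FR=S RL=S RR=W
cmd 1: advance +3 → t=9, phase=(2,6,6,2) → FL=S FR=W RL=W RR=S
cmd 2: advance +6 → t=15, phase=(0,4,4,0) → FL=S FR=S RL=S RR=S
cmd 3: advance +7 → t=22, phase=(7,3,3,7) → FL=W FR=S RL=S RR=W
cmd 4: advance +4 → t=26, phase=(3,7,7,3) → FL=S FR=W RL=W RR=S
cmd 5: advance +1 → t=27, phase=(4,0,0,4) → FL=S FR=S RL=S RR=S
cmd 6: advance +4 → t=31, phase=(0,4,4,0) → FL=S FR=S RL=S RR=S


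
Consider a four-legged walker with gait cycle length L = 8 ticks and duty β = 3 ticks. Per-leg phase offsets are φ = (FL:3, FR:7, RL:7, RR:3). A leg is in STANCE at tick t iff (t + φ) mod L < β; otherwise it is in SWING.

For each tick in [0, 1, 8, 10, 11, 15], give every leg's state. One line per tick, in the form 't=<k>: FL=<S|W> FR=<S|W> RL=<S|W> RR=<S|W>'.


t=0: phase=(3,7,7,3) vs β=3 → FL=W FR=W RL=W RR=W
t=1: phase=(4,0,0,4) vs β=3 → FL=W FR=S RL=S RR=W
t=8: phase=(3,7,7,3) vs β=3 → FL=W FR=W RL=W RR=W
t=10: phase=(5,1,1,5) vs β=3 → FL=W FR=S RL=S RR=W
t=11: phase=(6,2,2,6) vs β=3 → FL=W FR=S RL=S RR=W
t=15: phase=(2,6,6,2) vs β=3 → FL=S FR=W RL=W RR=S

t=0: FL=W FR=W RL=W RR=W
t=1: FL=W FR=S RL=S RR=W
t=8: FL=W FR=W RL=W RR=W
t=10: FL=W FR=S RL=S RR=W
t=11: FL=W FR=S RL=S RR=W
t=15: FL=S FR=W RL=W RR=S


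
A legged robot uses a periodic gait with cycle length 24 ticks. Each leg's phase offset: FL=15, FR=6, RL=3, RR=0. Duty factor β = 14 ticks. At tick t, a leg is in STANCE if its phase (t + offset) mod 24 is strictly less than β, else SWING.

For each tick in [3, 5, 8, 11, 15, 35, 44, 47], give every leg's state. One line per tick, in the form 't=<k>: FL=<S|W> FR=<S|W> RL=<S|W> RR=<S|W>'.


t=3: phase=(18,9,6,3) vs β=14 → FL=W FR=S RL=S RR=S
t=5: phase=(20,11,8,5) vs β=14 → FL=W FR=S RL=S RR=S
t=8: phase=(23,14,11,8) vs β=14 → FL=W FR=W RL=S RR=S
t=11: phase=(2,17,14,11) vs β=14 → FL=S FR=W RL=W RR=S
t=15: phase=(6,21,18,15) vs β=14 → FL=S FR=W RL=W RR=W
t=35: phase=(2,17,14,11) vs β=14 → FL=S FR=W RL=W RR=S
t=44: phase=(11,2,23,20) vs β=14 → FL=S FR=S RL=W RR=W
t=47: phase=(14,5,2,23) vs β=14 → FL=W FR=S RL=S RR=W

t=3: FL=W FR=S RL=S RR=S
t=5: FL=W FR=S RL=S RR=S
t=8: FL=W FR=W RL=S RR=S
t=11: FL=S FR=W RL=W RR=S
t=15: FL=S FR=W RL=W RR=W
t=35: FL=S FR=W RL=W RR=S
t=44: FL=S FR=S RL=W RR=W
t=47: FL=W FR=S RL=S RR=W


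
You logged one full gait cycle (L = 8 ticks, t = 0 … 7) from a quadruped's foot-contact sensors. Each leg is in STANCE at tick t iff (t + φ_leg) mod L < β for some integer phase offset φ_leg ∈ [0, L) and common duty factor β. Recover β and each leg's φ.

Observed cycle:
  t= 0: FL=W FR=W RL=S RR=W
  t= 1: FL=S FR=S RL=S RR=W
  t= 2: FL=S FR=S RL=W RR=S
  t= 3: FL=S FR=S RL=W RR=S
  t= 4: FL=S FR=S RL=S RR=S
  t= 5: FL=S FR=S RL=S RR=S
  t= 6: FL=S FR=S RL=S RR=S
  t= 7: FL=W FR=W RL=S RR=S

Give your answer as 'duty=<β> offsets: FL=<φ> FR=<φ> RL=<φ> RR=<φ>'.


duty=6 offsets: FL=7 FR=7 RL=4 RR=6

duty β = stance ticks per leg = 6
FL: stance ticks = 6; W→S at t=1 → φ=7
FR: stance ticks = 6; W→S at t=1 → φ=7
RL: stance ticks = 6; W→S at t=4 → φ=4
RR: stance ticks = 6; W→S at t=2 → φ=6


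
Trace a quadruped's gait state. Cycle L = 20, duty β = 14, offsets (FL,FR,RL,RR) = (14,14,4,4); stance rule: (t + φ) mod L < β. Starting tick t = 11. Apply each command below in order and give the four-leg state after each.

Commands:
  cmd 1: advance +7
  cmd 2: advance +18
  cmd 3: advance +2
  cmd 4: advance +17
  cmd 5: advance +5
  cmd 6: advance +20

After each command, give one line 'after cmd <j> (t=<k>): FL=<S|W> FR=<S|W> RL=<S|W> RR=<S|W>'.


start t=11: FL=S FR=S RL=W RR=W
cmd 1: advance +7 → t=18, phase=(12,12,2,2) → FL=S FR=S RL=S RR=S
cmd 2: advance +18 → t=36, phase=(10,10,0,0) → FL=S FR=S RL=S RR=S
cmd 3: advance +2 → t=38, phase=(12,12,2,2) → FL=S FR=S RL=S RR=S
cmd 4: advance +17 → t=55, phase=(9,9,19,19) → FL=S FR=S RL=W RR=W
cmd 5: advance +5 → t=60, phase=(14,14,4,4) → FL=W FR=W RL=S RR=S
cmd 6: advance +20 → t=80, phase=(14,14,4,4) → FL=W FR=W RL=S RR=S

after cmd 1 (t=18): FL=S FR=S RL=S RR=S
after cmd 2 (t=36): FL=S FR=S RL=S RR=S
after cmd 3 (t=38): FL=S FR=S RL=S RR=S
after cmd 4 (t=55): FL=S FR=S RL=W RR=W
after cmd 5 (t=60): FL=W FR=W RL=S RR=S
after cmd 6 (t=80): FL=W FR=W RL=S RR=S


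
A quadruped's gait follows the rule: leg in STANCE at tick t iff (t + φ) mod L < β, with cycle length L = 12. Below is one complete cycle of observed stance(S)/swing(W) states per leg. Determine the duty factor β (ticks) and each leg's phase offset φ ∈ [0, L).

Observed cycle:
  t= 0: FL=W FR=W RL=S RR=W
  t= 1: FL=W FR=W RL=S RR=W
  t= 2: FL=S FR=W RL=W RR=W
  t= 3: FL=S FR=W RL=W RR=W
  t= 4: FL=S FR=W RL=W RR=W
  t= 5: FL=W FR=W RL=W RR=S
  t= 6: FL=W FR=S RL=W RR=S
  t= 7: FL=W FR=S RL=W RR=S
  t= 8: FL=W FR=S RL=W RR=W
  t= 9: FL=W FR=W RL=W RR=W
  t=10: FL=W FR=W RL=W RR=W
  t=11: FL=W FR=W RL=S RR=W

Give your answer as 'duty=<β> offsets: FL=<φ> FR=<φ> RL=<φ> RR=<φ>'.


duty β = stance ticks per leg = 3
FL: stance ticks = 3; W→S at t=2 → φ=10
FR: stance ticks = 3; W→S at t=6 → φ=6
RL: stance ticks = 3; W→S at t=11 → φ=1
RR: stance ticks = 3; W→S at t=5 → φ=7

duty=3 offsets: FL=10 FR=6 RL=1 RR=7


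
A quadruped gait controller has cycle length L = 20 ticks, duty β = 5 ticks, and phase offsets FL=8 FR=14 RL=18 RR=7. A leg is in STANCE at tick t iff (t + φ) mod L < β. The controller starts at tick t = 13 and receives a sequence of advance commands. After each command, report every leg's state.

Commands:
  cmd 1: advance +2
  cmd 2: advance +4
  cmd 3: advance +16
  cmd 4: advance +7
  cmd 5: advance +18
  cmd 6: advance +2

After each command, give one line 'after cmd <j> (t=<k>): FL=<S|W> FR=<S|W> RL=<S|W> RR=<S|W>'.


after cmd 1 (t=15): FL=S FR=W RL=W RR=S
after cmd 2 (t=19): FL=W FR=W RL=W RR=W
after cmd 3 (t=35): FL=S FR=W RL=W RR=S
after cmd 4 (t=42): FL=W FR=W RL=S RR=W
after cmd 5 (t=60): FL=W FR=W RL=W RR=W
after cmd 6 (t=62): FL=W FR=W RL=S RR=W

start t=13: FL=S FR=W RL=W RR=S
cmd 1: advance +2 → t=15, phase=(3,9,13,2) → FL=S FR=W RL=W RR=S
cmd 2: advance +4 → t=19, phase=(7,13,17,6) → FL=W FR=W RL=W RR=W
cmd 3: advance +16 → t=35, phase=(3,9,13,2) → FL=S FR=W RL=W RR=S
cmd 4: advance +7 → t=42, phase=(10,16,0,9) → FL=W FR=W RL=S RR=W
cmd 5: advance +18 → t=60, phase=(8,14,18,7) → FL=W FR=W RL=W RR=W
cmd 6: advance +2 → t=62, phase=(10,16,0,9) → FL=W FR=W RL=S RR=W


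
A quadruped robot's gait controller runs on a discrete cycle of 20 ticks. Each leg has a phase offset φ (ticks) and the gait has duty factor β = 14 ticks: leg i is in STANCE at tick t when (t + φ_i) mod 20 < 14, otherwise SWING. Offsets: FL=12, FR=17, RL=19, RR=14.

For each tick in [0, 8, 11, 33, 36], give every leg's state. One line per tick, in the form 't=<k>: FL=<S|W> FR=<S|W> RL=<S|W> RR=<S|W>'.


t=0: phase=(12,17,19,14) vs β=14 → FL=S FR=W RL=W RR=W
t=8: phase=(0,5,7,2) vs β=14 → FL=S FR=S RL=S RR=S
t=11: phase=(3,8,10,5) vs β=14 → FL=S FR=S RL=S RR=S
t=33: phase=(5,10,12,7) vs β=14 → FL=S FR=S RL=S RR=S
t=36: phase=(8,13,15,10) vs β=14 → FL=S FR=S RL=W RR=S

t=0: FL=S FR=W RL=W RR=W
t=8: FL=S FR=S RL=S RR=S
t=11: FL=S FR=S RL=S RR=S
t=33: FL=S FR=S RL=S RR=S
t=36: FL=S FR=S RL=W RR=S


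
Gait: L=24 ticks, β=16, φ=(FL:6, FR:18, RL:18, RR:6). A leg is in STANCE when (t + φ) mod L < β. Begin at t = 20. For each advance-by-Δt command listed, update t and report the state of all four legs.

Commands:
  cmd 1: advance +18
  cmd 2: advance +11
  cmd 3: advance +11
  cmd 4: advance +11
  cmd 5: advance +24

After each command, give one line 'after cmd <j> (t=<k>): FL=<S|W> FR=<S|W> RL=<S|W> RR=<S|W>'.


start t=20: FL=S FR=S RL=S RR=S
cmd 1: advance +18 → t=38, phase=(20,8,8,20) → FL=W FR=S RL=S RR=W
cmd 2: advance +11 → t=49, phase=(7,19,19,7) → FL=S FR=W RL=W RR=S
cmd 3: advance +11 → t=60, phase=(18,6,6,18) → FL=W FR=S RL=S RR=W
cmd 4: advance +11 → t=71, phase=(5,17,17,5) → FL=S FR=W RL=W RR=S
cmd 5: advance +24 → t=95, phase=(5,17,17,5) → FL=S FR=W RL=W RR=S

after cmd 1 (t=38): FL=W FR=S RL=S RR=W
after cmd 2 (t=49): FL=S FR=W RL=W RR=S
after cmd 3 (t=60): FL=W FR=S RL=S RR=W
after cmd 4 (t=71): FL=S FR=W RL=W RR=S
after cmd 5 (t=95): FL=S FR=W RL=W RR=S


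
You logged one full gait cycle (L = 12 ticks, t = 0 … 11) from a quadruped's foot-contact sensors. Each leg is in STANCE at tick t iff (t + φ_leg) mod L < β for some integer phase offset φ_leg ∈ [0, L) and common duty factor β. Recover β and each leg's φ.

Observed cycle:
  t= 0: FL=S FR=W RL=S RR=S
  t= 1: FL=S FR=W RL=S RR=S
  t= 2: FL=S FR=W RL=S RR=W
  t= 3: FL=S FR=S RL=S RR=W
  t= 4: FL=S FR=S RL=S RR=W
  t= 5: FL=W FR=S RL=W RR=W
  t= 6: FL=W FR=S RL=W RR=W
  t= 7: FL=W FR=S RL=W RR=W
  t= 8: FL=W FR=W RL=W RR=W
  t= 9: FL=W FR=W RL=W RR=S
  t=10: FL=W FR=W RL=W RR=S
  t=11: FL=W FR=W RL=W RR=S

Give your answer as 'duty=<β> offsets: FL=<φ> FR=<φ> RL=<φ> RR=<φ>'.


duty β = stance ticks per leg = 5
FL: stance ticks = 5; W→S at t=0 → φ=0
FR: stance ticks = 5; W→S at t=3 → φ=9
RL: stance ticks = 5; W→S at t=0 → φ=0
RR: stance ticks = 5; W→S at t=9 → φ=3

duty=5 offsets: FL=0 FR=9 RL=0 RR=3


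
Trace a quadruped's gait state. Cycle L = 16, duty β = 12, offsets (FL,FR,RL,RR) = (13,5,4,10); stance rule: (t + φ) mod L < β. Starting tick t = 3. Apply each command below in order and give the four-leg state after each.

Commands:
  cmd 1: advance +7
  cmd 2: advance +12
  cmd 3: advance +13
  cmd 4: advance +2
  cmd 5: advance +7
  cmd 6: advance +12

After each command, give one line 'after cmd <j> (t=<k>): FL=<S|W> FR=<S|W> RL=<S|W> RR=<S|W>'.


after cmd 1 (t=10): FL=S FR=W RL=W RR=S
after cmd 2 (t=22): FL=S FR=S RL=S RR=S
after cmd 3 (t=35): FL=S FR=S RL=S RR=W
after cmd 4 (t=37): FL=S FR=S RL=S RR=W
after cmd 5 (t=44): FL=S FR=S RL=S RR=S
after cmd 6 (t=56): FL=S FR=W RL=W RR=S

start t=3: FL=S FR=S RL=S RR=W
cmd 1: advance +7 → t=10, phase=(7,15,14,4) → FL=S FR=W RL=W RR=S
cmd 2: advance +12 → t=22, phase=(3,11,10,0) → FL=S FR=S RL=S RR=S
cmd 3: advance +13 → t=35, phase=(0,8,7,13) → FL=S FR=S RL=S RR=W
cmd 4: advance +2 → t=37, phase=(2,10,9,15) → FL=S FR=S RL=S RR=W
cmd 5: advance +7 → t=44, phase=(9,1,0,6) → FL=S FR=S RL=S RR=S
cmd 6: advance +12 → t=56, phase=(5,13,12,2) → FL=S FR=W RL=W RR=S


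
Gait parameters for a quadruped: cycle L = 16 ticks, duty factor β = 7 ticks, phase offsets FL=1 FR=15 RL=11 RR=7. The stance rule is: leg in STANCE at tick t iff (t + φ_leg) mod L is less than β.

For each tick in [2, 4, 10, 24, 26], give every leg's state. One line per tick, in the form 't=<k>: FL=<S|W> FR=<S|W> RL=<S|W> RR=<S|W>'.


t=2: phase=(3,1,13,9) vs β=7 → FL=S FR=S RL=W RR=W
t=4: phase=(5,3,15,11) vs β=7 → FL=S FR=S RL=W RR=W
t=10: phase=(11,9,5,1) vs β=7 → FL=W FR=W RL=S RR=S
t=24: phase=(9,7,3,15) vs β=7 → FL=W FR=W RL=S RR=W
t=26: phase=(11,9,5,1) vs β=7 → FL=W FR=W RL=S RR=S

t=2: FL=S FR=S RL=W RR=W
t=4: FL=S FR=S RL=W RR=W
t=10: FL=W FR=W RL=S RR=S
t=24: FL=W FR=W RL=S RR=W
t=26: FL=W FR=W RL=S RR=S


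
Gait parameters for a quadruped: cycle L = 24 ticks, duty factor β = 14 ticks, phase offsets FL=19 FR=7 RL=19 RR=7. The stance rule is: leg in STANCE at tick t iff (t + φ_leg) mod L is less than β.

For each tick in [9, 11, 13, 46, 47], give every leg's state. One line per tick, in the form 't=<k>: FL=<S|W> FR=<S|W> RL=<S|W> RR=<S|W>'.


t=9: FL=S FR=W RL=S RR=W
t=11: FL=S FR=W RL=S RR=W
t=13: FL=S FR=W RL=S RR=W
t=46: FL=W FR=S RL=W RR=S
t=47: FL=W FR=S RL=W RR=S

t=9: phase=(4,16,4,16) vs β=14 → FL=S FR=W RL=S RR=W
t=11: phase=(6,18,6,18) vs β=14 → FL=S FR=W RL=S RR=W
t=13: phase=(8,20,8,20) vs β=14 → FL=S FR=W RL=S RR=W
t=46: phase=(17,5,17,5) vs β=14 → FL=W FR=S RL=W RR=S
t=47: phase=(18,6,18,6) vs β=14 → FL=W FR=S RL=W RR=S


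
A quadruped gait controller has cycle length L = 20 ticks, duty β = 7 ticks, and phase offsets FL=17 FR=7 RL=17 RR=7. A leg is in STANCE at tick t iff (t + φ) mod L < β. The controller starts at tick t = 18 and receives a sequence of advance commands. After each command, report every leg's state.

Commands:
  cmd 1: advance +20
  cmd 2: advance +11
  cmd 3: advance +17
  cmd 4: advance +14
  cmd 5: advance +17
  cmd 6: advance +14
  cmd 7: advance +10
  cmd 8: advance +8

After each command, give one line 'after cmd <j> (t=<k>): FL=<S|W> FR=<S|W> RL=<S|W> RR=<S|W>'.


start t=18: FL=W FR=S RL=W RR=S
cmd 1: advance +20 → t=38, phase=(15,5,15,5) → FL=W FR=S RL=W RR=S
cmd 2: advance +11 → t=49, phase=(6,16,6,16) → FL=S FR=W RL=S RR=W
cmd 3: advance +17 → t=66, phase=(3,13,3,13) → FL=S FR=W RL=S RR=W
cmd 4: advance +14 → t=80, phase=(17,7,17,7) → FL=W FR=W RL=W RR=W
cmd 5: advance +17 → t=97, phase=(14,4,14,4) → FL=W FR=S RL=W RR=S
cmd 6: advance +14 → t=111, phase=(8,18,8,18) → FL=W FR=W RL=W RR=W
cmd 7: advance +10 → t=121, phase=(18,8,18,8) → FL=W FR=W RL=W RR=W
cmd 8: advance +8 → t=129, phase=(6,16,6,16) → FL=S FR=W RL=S RR=W

after cmd 1 (t=38): FL=W FR=S RL=W RR=S
after cmd 2 (t=49): FL=S FR=W RL=S RR=W
after cmd 3 (t=66): FL=S FR=W RL=S RR=W
after cmd 4 (t=80): FL=W FR=W RL=W RR=W
after cmd 5 (t=97): FL=W FR=S RL=W RR=S
after cmd 6 (t=111): FL=W FR=W RL=W RR=W
after cmd 7 (t=121): FL=W FR=W RL=W RR=W
after cmd 8 (t=129): FL=S FR=W RL=S RR=W


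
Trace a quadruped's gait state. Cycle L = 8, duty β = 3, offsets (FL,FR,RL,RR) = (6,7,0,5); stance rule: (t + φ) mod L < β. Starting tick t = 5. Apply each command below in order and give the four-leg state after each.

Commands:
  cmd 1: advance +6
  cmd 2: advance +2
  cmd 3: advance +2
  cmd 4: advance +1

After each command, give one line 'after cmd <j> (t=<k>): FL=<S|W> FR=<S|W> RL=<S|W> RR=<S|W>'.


start t=5: FL=W FR=W RL=W RR=S
cmd 1: advance +6 → t=11, phase=(1,2,3,0) → FL=S FR=S RL=W RR=S
cmd 2: advance +2 → t=13, phase=(3,4,5,2) → FL=W FR=W RL=W RR=S
cmd 3: advance +2 → t=15, phase=(5,6,7,4) → FL=W FR=W RL=W RR=W
cmd 4: advance +1 → t=16, phase=(6,7,0,5) → FL=W FR=W RL=S RR=W

after cmd 1 (t=11): FL=S FR=S RL=W RR=S
after cmd 2 (t=13): FL=W FR=W RL=W RR=S
after cmd 3 (t=15): FL=W FR=W RL=W RR=W
after cmd 4 (t=16): FL=W FR=W RL=S RR=W


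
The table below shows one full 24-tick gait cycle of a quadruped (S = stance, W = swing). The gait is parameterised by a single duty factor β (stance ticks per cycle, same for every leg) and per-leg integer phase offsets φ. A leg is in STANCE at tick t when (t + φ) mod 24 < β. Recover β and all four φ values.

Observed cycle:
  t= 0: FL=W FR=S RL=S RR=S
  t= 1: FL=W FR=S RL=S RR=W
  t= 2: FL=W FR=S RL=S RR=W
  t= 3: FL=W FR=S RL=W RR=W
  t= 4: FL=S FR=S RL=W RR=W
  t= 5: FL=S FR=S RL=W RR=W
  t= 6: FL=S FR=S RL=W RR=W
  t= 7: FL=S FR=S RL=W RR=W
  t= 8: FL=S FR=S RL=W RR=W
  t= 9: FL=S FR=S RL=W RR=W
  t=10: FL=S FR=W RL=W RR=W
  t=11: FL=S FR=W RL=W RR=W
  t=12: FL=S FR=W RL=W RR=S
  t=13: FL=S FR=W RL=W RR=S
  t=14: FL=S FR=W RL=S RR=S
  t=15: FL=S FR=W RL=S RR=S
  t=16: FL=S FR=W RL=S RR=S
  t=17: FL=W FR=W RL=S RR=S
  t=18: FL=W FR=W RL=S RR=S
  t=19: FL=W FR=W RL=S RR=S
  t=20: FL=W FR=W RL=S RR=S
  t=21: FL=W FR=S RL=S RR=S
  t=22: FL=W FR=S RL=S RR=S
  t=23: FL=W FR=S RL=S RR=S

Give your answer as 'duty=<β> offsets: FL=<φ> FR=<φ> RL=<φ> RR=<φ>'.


duty=13 offsets: FL=20 FR=3 RL=10 RR=12

duty β = stance ticks per leg = 13
FL: stance ticks = 13; W→S at t=4 → φ=20
FR: stance ticks = 13; W→S at t=21 → φ=3
RL: stance ticks = 13; W→S at t=14 → φ=10
RR: stance ticks = 13; W→S at t=12 → φ=12


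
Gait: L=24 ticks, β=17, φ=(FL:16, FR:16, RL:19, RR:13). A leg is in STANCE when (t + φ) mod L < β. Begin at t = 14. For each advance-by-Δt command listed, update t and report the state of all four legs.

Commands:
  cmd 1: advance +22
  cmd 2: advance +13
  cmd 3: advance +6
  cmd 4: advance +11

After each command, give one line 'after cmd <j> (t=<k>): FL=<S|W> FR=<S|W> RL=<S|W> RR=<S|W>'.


start t=14: FL=S FR=S RL=S RR=S
cmd 1: advance +22 → t=36, phase=(4,4,7,1) → FL=S FR=S RL=S RR=S
cmd 2: advance +13 → t=49, phase=(17,17,20,14) → FL=W FR=W RL=W RR=S
cmd 3: advance +6 → t=55, phase=(23,23,2,20) → FL=W FR=W RL=S RR=W
cmd 4: advance +11 → t=66, phase=(10,10,13,7) → FL=S FR=S RL=S RR=S

after cmd 1 (t=36): FL=S FR=S RL=S RR=S
after cmd 2 (t=49): FL=W FR=W RL=W RR=S
after cmd 3 (t=55): FL=W FR=W RL=S RR=W
after cmd 4 (t=66): FL=S FR=S RL=S RR=S


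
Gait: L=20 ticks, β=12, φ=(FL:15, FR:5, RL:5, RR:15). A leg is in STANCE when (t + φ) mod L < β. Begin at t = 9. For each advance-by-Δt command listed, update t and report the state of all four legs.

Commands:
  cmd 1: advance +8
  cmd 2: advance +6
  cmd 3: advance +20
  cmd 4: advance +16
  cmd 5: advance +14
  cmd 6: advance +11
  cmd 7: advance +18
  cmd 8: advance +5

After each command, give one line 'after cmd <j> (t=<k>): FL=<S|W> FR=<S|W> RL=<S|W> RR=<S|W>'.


after cmd 1 (t=17): FL=W FR=S RL=S RR=W
after cmd 2 (t=23): FL=W FR=S RL=S RR=W
after cmd 3 (t=43): FL=W FR=S RL=S RR=W
after cmd 4 (t=59): FL=W FR=S RL=S RR=W
after cmd 5 (t=73): FL=S FR=W RL=W RR=S
after cmd 6 (t=84): FL=W FR=S RL=S RR=W
after cmd 7 (t=102): FL=W FR=S RL=S RR=W
after cmd 8 (t=107): FL=S FR=W RL=W RR=S

start t=9: FL=S FR=W RL=W RR=S
cmd 1: advance +8 → t=17, phase=(12,2,2,12) → FL=W FR=S RL=S RR=W
cmd 2: advance +6 → t=23, phase=(18,8,8,18) → FL=W FR=S RL=S RR=W
cmd 3: advance +20 → t=43, phase=(18,8,8,18) → FL=W FR=S RL=S RR=W
cmd 4: advance +16 → t=59, phase=(14,4,4,14) → FL=W FR=S RL=S RR=W
cmd 5: advance +14 → t=73, phase=(8,18,18,8) → FL=S FR=W RL=W RR=S
cmd 6: advance +11 → t=84, phase=(19,9,9,19) → FL=W FR=S RL=S RR=W
cmd 7: advance +18 → t=102, phase=(17,7,7,17) → FL=W FR=S RL=S RR=W
cmd 8: advance +5 → t=107, phase=(2,12,12,2) → FL=S FR=W RL=W RR=S


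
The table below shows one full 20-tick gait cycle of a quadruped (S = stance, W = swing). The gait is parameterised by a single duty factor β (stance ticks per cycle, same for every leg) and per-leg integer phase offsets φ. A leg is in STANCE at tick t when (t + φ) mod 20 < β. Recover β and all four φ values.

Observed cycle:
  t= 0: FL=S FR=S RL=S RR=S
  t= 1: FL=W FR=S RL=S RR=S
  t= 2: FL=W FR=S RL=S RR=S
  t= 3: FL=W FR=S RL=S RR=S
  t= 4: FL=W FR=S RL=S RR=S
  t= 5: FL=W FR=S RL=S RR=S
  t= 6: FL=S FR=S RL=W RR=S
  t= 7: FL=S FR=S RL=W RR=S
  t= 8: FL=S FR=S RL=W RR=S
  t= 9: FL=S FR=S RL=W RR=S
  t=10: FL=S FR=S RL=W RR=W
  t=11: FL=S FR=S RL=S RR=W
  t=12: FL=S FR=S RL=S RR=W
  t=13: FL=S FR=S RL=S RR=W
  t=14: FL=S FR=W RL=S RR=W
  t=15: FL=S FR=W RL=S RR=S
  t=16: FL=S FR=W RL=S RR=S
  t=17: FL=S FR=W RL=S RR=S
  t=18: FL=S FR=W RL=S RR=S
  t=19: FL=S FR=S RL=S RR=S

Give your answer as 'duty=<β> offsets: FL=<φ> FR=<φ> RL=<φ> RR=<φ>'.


duty=15 offsets: FL=14 FR=1 RL=9 RR=5

duty β = stance ticks per leg = 15
FL: stance ticks = 15; W→S at t=6 → φ=14
FR: stance ticks = 15; W→S at t=19 → φ=1
RL: stance ticks = 15; W→S at t=11 → φ=9
RR: stance ticks = 15; W→S at t=15 → φ=5


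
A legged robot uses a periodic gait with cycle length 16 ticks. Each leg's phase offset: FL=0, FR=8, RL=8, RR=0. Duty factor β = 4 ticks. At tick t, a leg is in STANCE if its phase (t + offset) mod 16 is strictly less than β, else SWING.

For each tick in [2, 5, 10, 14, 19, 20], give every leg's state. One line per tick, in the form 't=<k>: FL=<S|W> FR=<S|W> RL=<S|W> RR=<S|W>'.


t=2: FL=S FR=W RL=W RR=S
t=5: FL=W FR=W RL=W RR=W
t=10: FL=W FR=S RL=S RR=W
t=14: FL=W FR=W RL=W RR=W
t=19: FL=S FR=W RL=W RR=S
t=20: FL=W FR=W RL=W RR=W

t=2: phase=(2,10,10,2) vs β=4 → FL=S FR=W RL=W RR=S
t=5: phase=(5,13,13,5) vs β=4 → FL=W FR=W RL=W RR=W
t=10: phase=(10,2,2,10) vs β=4 → FL=W FR=S RL=S RR=W
t=14: phase=(14,6,6,14) vs β=4 → FL=W FR=W RL=W RR=W
t=19: phase=(3,11,11,3) vs β=4 → FL=S FR=W RL=W RR=S
t=20: phase=(4,12,12,4) vs β=4 → FL=W FR=W RL=W RR=W


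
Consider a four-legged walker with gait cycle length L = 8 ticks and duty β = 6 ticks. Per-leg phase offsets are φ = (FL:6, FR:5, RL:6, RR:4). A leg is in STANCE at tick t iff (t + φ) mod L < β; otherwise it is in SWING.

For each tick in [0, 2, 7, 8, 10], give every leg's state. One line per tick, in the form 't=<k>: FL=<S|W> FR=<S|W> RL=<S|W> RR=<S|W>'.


t=0: FL=W FR=S RL=W RR=S
t=2: FL=S FR=W RL=S RR=W
t=7: FL=S FR=S RL=S RR=S
t=8: FL=W FR=S RL=W RR=S
t=10: FL=S FR=W RL=S RR=W

t=0: phase=(6,5,6,4) vs β=6 → FL=W FR=S RL=W RR=S
t=2: phase=(0,7,0,6) vs β=6 → FL=S FR=W RL=S RR=W
t=7: phase=(5,4,5,3) vs β=6 → FL=S FR=S RL=S RR=S
t=8: phase=(6,5,6,4) vs β=6 → FL=W FR=S RL=W RR=S
t=10: phase=(0,7,0,6) vs β=6 → FL=S FR=W RL=S RR=W


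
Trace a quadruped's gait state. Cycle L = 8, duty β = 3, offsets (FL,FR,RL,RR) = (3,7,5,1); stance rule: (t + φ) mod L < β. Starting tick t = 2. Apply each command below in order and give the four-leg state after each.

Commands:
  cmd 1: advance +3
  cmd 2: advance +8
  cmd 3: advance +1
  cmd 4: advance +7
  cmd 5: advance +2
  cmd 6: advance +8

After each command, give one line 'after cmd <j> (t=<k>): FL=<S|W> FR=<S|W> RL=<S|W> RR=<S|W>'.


start t=2: FL=W FR=S RL=W RR=W
cmd 1: advance +3 → t=5, phase=(0,4,2,6) → FL=S FR=W RL=S RR=W
cmd 2: advance +8 → t=13, phase=(0,4,2,6) → FL=S FR=W RL=S RR=W
cmd 3: advance +1 → t=14, phase=(1,5,3,7) → FL=S FR=W RL=W RR=W
cmd 4: advance +7 → t=21, phase=(0,4,2,6) → FL=S FR=W RL=S RR=W
cmd 5: advance +2 → t=23, phase=(2,6,4,0) → FL=S FR=W RL=W RR=S
cmd 6: advance +8 → t=31, phase=(2,6,4,0) → FL=S FR=W RL=W RR=S

after cmd 1 (t=5): FL=S FR=W RL=S RR=W
after cmd 2 (t=13): FL=S FR=W RL=S RR=W
after cmd 3 (t=14): FL=S FR=W RL=W RR=W
after cmd 4 (t=21): FL=S FR=W RL=S RR=W
after cmd 5 (t=23): FL=S FR=W RL=W RR=S
after cmd 6 (t=31): FL=S FR=W RL=W RR=S


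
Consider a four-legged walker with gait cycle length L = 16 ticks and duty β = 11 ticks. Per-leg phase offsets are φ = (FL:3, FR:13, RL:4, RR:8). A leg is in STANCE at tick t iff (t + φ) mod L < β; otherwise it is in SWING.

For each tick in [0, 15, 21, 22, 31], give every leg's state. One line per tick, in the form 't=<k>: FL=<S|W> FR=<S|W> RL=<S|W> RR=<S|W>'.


t=0: phase=(3,13,4,8) vs β=11 → FL=S FR=W RL=S RR=S
t=15: phase=(2,12,3,7) vs β=11 → FL=S FR=W RL=S RR=S
t=21: phase=(8,2,9,13) vs β=11 → FL=S FR=S RL=S RR=W
t=22: phase=(9,3,10,14) vs β=11 → FL=S FR=S RL=S RR=W
t=31: phase=(2,12,3,7) vs β=11 → FL=S FR=W RL=S RR=S

t=0: FL=S FR=W RL=S RR=S
t=15: FL=S FR=W RL=S RR=S
t=21: FL=S FR=S RL=S RR=W
t=22: FL=S FR=S RL=S RR=W
t=31: FL=S FR=W RL=S RR=S


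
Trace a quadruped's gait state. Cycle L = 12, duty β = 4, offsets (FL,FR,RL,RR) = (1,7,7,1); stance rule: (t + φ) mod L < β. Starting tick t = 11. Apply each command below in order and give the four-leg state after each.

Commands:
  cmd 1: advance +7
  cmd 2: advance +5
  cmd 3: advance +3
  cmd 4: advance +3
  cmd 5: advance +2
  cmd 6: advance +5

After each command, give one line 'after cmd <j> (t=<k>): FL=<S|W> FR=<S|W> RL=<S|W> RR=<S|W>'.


after cmd 1 (t=18): FL=W FR=S RL=S RR=W
after cmd 2 (t=23): FL=S FR=W RL=W RR=S
after cmd 3 (t=26): FL=S FR=W RL=W RR=S
after cmd 4 (t=29): FL=W FR=S RL=S RR=W
after cmd 5 (t=31): FL=W FR=S RL=S RR=W
after cmd 6 (t=36): FL=S FR=W RL=W RR=S

start t=11: FL=S FR=W RL=W RR=S
cmd 1: advance +7 → t=18, phase=(7,1,1,7) → FL=W FR=S RL=S RR=W
cmd 2: advance +5 → t=23, phase=(0,6,6,0) → FL=S FR=W RL=W RR=S
cmd 3: advance +3 → t=26, phase=(3,9,9,3) → FL=S FR=W RL=W RR=S
cmd 4: advance +3 → t=29, phase=(6,0,0,6) → FL=W FR=S RL=S RR=W
cmd 5: advance +2 → t=31, phase=(8,2,2,8) → FL=W FR=S RL=S RR=W
cmd 6: advance +5 → t=36, phase=(1,7,7,1) → FL=S FR=W RL=W RR=S


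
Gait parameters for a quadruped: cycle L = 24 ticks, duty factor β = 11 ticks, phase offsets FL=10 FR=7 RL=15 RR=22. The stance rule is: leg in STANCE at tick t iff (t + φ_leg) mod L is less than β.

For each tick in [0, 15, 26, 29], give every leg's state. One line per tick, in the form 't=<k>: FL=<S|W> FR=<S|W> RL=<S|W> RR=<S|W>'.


t=0: phase=(10,7,15,22) vs β=11 → FL=S FR=S RL=W RR=W
t=15: phase=(1,22,6,13) vs β=11 → FL=S FR=W RL=S RR=W
t=26: phase=(12,9,17,0) vs β=11 → FL=W FR=S RL=W RR=S
t=29: phase=(15,12,20,3) vs β=11 → FL=W FR=W RL=W RR=S

t=0: FL=S FR=S RL=W RR=W
t=15: FL=S FR=W RL=S RR=W
t=26: FL=W FR=S RL=W RR=S
t=29: FL=W FR=W RL=W RR=S


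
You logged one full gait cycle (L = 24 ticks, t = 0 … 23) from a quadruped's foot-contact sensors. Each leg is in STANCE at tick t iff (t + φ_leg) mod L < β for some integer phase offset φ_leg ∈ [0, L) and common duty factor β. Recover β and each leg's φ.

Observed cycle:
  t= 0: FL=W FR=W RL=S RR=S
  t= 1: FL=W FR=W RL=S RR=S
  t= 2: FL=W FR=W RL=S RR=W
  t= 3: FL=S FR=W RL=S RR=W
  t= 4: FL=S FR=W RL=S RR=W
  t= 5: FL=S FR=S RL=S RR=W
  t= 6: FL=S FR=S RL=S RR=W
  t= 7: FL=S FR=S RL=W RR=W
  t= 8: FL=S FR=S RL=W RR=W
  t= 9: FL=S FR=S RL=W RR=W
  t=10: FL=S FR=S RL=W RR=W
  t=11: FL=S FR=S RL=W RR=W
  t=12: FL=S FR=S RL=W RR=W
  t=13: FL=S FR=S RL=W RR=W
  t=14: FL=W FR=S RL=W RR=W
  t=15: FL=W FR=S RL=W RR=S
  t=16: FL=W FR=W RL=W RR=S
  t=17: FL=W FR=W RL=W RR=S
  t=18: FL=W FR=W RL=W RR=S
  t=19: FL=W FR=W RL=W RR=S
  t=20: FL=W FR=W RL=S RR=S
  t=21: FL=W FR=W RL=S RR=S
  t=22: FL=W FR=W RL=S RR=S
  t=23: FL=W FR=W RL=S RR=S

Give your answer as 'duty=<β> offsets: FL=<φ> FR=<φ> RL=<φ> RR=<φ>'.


duty β = stance ticks per leg = 11
FL: stance ticks = 11; W→S at t=3 → φ=21
FR: stance ticks = 11; W→S at t=5 → φ=19
RL: stance ticks = 11; W→S at t=20 → φ=4
RR: stance ticks = 11; W→S at t=15 → φ=9

duty=11 offsets: FL=21 FR=19 RL=4 RR=9


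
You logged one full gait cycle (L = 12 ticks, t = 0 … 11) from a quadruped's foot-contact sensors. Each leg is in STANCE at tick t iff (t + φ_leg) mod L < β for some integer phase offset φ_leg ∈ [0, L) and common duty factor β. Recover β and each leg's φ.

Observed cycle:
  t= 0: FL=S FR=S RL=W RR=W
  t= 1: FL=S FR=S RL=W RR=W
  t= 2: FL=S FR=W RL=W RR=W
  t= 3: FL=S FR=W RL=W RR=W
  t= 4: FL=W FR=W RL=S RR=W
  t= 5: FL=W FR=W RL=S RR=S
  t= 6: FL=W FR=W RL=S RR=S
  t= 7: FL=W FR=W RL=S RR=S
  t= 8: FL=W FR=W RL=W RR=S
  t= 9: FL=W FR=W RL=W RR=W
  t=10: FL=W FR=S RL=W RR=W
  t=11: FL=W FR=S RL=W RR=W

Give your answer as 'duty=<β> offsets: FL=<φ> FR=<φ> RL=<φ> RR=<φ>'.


duty=4 offsets: FL=0 FR=2 RL=8 RR=7

duty β = stance ticks per leg = 4
FL: stance ticks = 4; W→S at t=0 → φ=0
FR: stance ticks = 4; W→S at t=10 → φ=2
RL: stance ticks = 4; W→S at t=4 → φ=8
RR: stance ticks = 4; W→S at t=5 → φ=7


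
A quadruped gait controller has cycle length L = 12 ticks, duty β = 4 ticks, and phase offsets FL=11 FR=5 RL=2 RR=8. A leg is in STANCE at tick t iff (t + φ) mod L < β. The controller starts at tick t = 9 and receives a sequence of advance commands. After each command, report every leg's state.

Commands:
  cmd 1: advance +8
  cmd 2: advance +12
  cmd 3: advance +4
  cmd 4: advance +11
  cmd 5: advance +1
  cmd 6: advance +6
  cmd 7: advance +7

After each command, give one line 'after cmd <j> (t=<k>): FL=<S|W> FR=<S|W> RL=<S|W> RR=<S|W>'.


after cmd 1 (t=17): FL=W FR=W RL=W RR=S
after cmd 2 (t=29): FL=W FR=W RL=W RR=S
after cmd 3 (t=33): FL=W FR=S RL=W RR=W
after cmd 4 (t=44): FL=W FR=S RL=W RR=W
after cmd 5 (t=45): FL=W FR=S RL=W RR=W
after cmd 6 (t=51): FL=S FR=W RL=W RR=W
after cmd 7 (t=58): FL=W FR=S RL=S RR=W

start t=9: FL=W FR=S RL=W RR=W
cmd 1: advance +8 → t=17, phase=(4,10,7,1) → FL=W FR=W RL=W RR=S
cmd 2: advance +12 → t=29, phase=(4,10,7,1) → FL=W FR=W RL=W RR=S
cmd 3: advance +4 → t=33, phase=(8,2,11,5) → FL=W FR=S RL=W RR=W
cmd 4: advance +11 → t=44, phase=(7,1,10,4) → FL=W FR=S RL=W RR=W
cmd 5: advance +1 → t=45, phase=(8,2,11,5) → FL=W FR=S RL=W RR=W
cmd 6: advance +6 → t=51, phase=(2,8,5,11) → FL=S FR=W RL=W RR=W
cmd 7: advance +7 → t=58, phase=(9,3,0,6) → FL=W FR=S RL=S RR=W


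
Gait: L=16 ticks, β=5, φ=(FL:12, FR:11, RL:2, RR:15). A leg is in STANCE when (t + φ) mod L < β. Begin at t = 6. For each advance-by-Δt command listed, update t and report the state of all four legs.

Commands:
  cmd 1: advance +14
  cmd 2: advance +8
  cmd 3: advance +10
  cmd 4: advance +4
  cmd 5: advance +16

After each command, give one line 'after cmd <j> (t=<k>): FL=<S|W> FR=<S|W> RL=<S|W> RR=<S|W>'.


after cmd 1 (t=20): FL=S FR=W RL=W RR=S
after cmd 2 (t=28): FL=W FR=W RL=W RR=W
after cmd 3 (t=38): FL=S FR=S RL=W RR=W
after cmd 4 (t=42): FL=W FR=W RL=W RR=W
after cmd 5 (t=58): FL=W FR=W RL=W RR=W

start t=6: FL=S FR=S RL=W RR=W
cmd 1: advance +14 → t=20, phase=(0,15,6,3) → FL=S FR=W RL=W RR=S
cmd 2: advance +8 → t=28, phase=(8,7,14,11) → FL=W FR=W RL=W RR=W
cmd 3: advance +10 → t=38, phase=(2,1,8,5) → FL=S FR=S RL=W RR=W
cmd 4: advance +4 → t=42, phase=(6,5,12,9) → FL=W FR=W RL=W RR=W
cmd 5: advance +16 → t=58, phase=(6,5,12,9) → FL=W FR=W RL=W RR=W


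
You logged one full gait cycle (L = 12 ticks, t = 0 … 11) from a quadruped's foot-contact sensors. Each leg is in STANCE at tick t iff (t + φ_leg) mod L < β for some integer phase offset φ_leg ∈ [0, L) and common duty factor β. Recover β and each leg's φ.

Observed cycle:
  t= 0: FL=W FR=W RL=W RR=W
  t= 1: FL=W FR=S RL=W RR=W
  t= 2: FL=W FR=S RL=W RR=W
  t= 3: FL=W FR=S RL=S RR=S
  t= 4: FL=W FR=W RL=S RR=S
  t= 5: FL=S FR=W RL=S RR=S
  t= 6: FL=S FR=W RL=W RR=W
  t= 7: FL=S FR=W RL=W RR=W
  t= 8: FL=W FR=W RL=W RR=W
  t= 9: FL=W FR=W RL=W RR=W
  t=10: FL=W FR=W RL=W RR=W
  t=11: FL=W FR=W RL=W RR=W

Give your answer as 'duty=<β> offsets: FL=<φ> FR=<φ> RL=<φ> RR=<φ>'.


duty β = stance ticks per leg = 3
FL: stance ticks = 3; W→S at t=5 → φ=7
FR: stance ticks = 3; W→S at t=1 → φ=11
RL: stance ticks = 3; W→S at t=3 → φ=9
RR: stance ticks = 3; W→S at t=3 → φ=9

duty=3 offsets: FL=7 FR=11 RL=9 RR=9


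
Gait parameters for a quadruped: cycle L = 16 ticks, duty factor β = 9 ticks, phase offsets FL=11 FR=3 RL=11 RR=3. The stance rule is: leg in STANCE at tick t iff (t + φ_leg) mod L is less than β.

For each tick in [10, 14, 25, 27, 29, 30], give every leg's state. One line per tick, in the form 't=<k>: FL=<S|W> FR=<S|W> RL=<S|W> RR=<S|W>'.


t=10: FL=S FR=W RL=S RR=W
t=14: FL=W FR=S RL=W RR=S
t=25: FL=S FR=W RL=S RR=W
t=27: FL=S FR=W RL=S RR=W
t=29: FL=S FR=S RL=S RR=S
t=30: FL=W FR=S RL=W RR=S

t=10: phase=(5,13,5,13) vs β=9 → FL=S FR=W RL=S RR=W
t=14: phase=(9,1,9,1) vs β=9 → FL=W FR=S RL=W RR=S
t=25: phase=(4,12,4,12) vs β=9 → FL=S FR=W RL=S RR=W
t=27: phase=(6,14,6,14) vs β=9 → FL=S FR=W RL=S RR=W
t=29: phase=(8,0,8,0) vs β=9 → FL=S FR=S RL=S RR=S
t=30: phase=(9,1,9,1) vs β=9 → FL=W FR=S RL=W RR=S


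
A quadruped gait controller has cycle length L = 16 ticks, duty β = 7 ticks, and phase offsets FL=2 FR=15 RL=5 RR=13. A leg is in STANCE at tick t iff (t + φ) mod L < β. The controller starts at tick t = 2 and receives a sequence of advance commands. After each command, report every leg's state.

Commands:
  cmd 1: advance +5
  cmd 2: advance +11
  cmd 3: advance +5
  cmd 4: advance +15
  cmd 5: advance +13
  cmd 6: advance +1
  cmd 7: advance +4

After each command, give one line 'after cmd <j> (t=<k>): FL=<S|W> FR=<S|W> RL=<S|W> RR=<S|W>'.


start t=2: FL=S FR=S RL=W RR=W
cmd 1: advance +5 → t=7, phase=(9,6,12,4) → FL=W FR=S RL=W RR=S
cmd 2: advance +11 → t=18, phase=(4,1,7,15) → FL=S FR=S RL=W RR=W
cmd 3: advance +5 → t=23, phase=(9,6,12,4) → FL=W FR=S RL=W RR=S
cmd 4: advance +15 → t=38, phase=(8,5,11,3) → FL=W FR=S RL=W RR=S
cmd 5: advance +13 → t=51, phase=(5,2,8,0) → FL=S FR=S RL=W RR=S
cmd 6: advance +1 → t=52, phase=(6,3,9,1) → FL=S FR=S RL=W RR=S
cmd 7: advance +4 → t=56, phase=(10,7,13,5) → FL=W FR=W RL=W RR=S

after cmd 1 (t=7): FL=W FR=S RL=W RR=S
after cmd 2 (t=18): FL=S FR=S RL=W RR=W
after cmd 3 (t=23): FL=W FR=S RL=W RR=S
after cmd 4 (t=38): FL=W FR=S RL=W RR=S
after cmd 5 (t=51): FL=S FR=S RL=W RR=S
after cmd 6 (t=52): FL=S FR=S RL=W RR=S
after cmd 7 (t=56): FL=W FR=W RL=W RR=S
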